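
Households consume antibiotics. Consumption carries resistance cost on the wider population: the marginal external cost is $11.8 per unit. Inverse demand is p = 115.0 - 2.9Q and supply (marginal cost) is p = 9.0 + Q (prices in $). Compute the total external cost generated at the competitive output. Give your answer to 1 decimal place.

Market equilibrium (private): 9.0 + Q = 115.0 - 2.9Q → Q_m = 27.1795.
Total external cost = MEC × Q_m = 11.8 × 27.1795 = 320.7181.

$320.7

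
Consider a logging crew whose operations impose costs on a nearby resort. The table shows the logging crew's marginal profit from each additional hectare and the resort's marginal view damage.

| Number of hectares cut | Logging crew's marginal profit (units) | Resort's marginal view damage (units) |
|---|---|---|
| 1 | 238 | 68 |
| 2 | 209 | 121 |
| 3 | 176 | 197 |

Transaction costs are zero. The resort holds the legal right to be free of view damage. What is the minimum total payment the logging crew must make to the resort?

Efficient level: marginal profit ≥ marginal view damage through level 2, so k* = 2.
With the resort holding the right, the logging crew must at least compensate total damage at k*: 68 + 121 = 189.

189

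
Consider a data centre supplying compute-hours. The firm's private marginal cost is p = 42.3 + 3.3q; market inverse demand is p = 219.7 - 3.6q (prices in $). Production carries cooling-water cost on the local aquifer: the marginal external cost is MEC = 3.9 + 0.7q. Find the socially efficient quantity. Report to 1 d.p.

q* = 22.8

Social marginal cost = private MC + MEC = 46.2 + 4.0q.
Set SMC = demand: 46.2 + 4.0q = 219.7 - 3.6q → q* = 22.8289.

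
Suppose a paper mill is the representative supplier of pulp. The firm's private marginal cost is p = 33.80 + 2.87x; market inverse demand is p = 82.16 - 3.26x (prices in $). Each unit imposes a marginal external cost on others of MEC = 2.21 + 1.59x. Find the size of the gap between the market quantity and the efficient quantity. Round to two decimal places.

Market equilibrium (private): 33.80 + 2.87x = 82.16 - 3.26x → x_m = 7.8891.
Social marginal cost = private MC + MEC = 36.01 + 4.46x.
Set SMC = demand: 36.01 + 4.46x = 82.16 - 3.26x → x* = 5.9780.
Gap = |7.8891 − 5.9780| = 1.9111.

1.91 units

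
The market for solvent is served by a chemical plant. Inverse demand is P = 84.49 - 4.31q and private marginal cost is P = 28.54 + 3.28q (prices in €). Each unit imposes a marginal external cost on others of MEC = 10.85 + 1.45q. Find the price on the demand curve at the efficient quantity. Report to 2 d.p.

Social marginal cost = private MC + MEC = 39.39 + 4.73q.
Set SMC = demand: 39.39 + 4.73q = 84.49 - 4.31q → q* = 4.9889.
Consumer price on the demand curve at q*: 84.49 − 4.31×4.9889 = 62.9878.

P = €62.99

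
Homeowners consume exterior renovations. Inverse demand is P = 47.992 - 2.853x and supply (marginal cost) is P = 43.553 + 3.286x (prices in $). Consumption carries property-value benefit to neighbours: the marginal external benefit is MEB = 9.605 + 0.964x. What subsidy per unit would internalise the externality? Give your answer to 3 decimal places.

subsidy = $12.221 per unit

Social marginal benefit = demand + MEB = 57.597 - 1.889x.
Set SMB = MC: 57.597 - 1.889x = 43.553 + 3.286x → x* = 2.7138.
The Pigouvian subsidy equals MEB at x*: 9.605 + 0.964×2.7138 = 12.2211.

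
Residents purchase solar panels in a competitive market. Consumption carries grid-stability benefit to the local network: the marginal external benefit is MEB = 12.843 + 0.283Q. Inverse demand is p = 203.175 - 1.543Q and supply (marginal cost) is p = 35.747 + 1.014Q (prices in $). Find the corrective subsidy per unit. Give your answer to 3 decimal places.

subsidy = $35.278 per unit

Social marginal benefit = demand + MEB = 216.018 - 1.260Q.
Set SMB = MC: 216.018 - 1.260Q = 35.747 + 1.014Q → Q* = 79.2748.
The Pigouvian subsidy equals MEB at Q*: 12.843 + 0.283×79.2748 = 35.2778.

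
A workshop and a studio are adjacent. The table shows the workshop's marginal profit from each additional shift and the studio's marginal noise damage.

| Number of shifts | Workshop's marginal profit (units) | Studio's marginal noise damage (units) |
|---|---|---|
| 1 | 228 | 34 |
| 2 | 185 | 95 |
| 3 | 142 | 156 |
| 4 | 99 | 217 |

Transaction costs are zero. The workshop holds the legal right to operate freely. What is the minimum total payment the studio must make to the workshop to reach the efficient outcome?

241

Left alone the workshop would choose level 4 (marginal profit stays positive).
Efficient level: k* = 2 (marginal profit ≥ marginal noise damage through 2).
The studio must at least cover the workshop's forgone profit from cutting 4→2: 142 + 99 = 241.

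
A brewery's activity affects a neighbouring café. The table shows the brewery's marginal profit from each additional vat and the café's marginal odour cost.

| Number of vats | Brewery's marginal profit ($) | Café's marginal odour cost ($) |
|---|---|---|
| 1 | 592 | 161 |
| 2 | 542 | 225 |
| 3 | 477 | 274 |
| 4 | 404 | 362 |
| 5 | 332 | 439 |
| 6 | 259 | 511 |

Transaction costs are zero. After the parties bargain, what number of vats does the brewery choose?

4

Bargaining reaches the level where marginal profit last exceeds marginal odour cost.
That holds through level 4 (404 ≥ 362) but not at 5 (332 < 439).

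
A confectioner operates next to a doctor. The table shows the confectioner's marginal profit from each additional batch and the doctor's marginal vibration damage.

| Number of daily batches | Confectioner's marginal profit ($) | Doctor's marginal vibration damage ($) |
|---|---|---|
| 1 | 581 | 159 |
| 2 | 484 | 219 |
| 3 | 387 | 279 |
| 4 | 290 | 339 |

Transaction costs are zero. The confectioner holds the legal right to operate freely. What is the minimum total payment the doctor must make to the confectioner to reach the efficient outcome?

$290

Left alone the confectioner would choose level 4 (marginal profit stays positive).
Efficient level: k* = 3 (marginal profit ≥ marginal vibration damage through 3).
The doctor must at least cover the confectioner's forgone profit from cutting 4→3: 290 = 290.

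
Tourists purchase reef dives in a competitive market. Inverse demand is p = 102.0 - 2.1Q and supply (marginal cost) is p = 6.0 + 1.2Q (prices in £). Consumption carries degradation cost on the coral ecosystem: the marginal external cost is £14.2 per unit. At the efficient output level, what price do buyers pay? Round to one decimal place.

P = £49.9

Social marginal benefit = demand − MEC = 87.8 - 2.1Q.
Set SMB = MC: 87.8 - 2.1Q = 6.0 + 1.2Q → Q* = 24.7879.
Consumer price on the demand curve at Q*: 102.0 − 2.1×24.7879 = 49.9454.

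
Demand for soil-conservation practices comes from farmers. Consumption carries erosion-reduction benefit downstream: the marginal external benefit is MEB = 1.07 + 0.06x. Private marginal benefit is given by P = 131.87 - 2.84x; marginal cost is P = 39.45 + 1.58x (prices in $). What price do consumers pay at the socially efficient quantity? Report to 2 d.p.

Social marginal benefit = demand + MEB = 132.94 - 2.78x.
Set SMB = MC: 132.94 - 2.78x = 39.45 + 1.58x → x* = 21.4427.
Consumer price on the demand curve at x*: 131.87 − 2.84×21.4427 = 70.9727.

P = $70.97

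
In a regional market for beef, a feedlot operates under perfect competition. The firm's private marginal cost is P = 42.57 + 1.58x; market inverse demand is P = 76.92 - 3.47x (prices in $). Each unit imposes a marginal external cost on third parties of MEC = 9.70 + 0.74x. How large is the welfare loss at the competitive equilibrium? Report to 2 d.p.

Market equilibrium (private): 42.57 + 1.58x = 76.92 - 3.47x → x_m = 6.8020.
Social marginal cost = private MC + MEC = 52.27 + 2.32x.
Set SMC = demand: 52.27 + 2.32x = 76.92 - 3.47x → x* = 4.2573.
Between x* and x_m the wedge SMC − demand runs linearly from 0 to MEC(x_m), so the loss is a triangle.
DWL = ½ × 2.5447 × 14.7335 = 18.7462.

DWL = $18.75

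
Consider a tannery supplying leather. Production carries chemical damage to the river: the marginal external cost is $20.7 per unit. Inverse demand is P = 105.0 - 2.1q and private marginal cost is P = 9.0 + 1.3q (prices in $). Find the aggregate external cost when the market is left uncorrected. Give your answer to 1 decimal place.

$584.5

Market equilibrium (private): 9.0 + 1.3q = 105.0 - 2.1q → q_m = 28.2353.
Total external cost = MEC × q_m = 20.7 × 28.2353 = 584.4707.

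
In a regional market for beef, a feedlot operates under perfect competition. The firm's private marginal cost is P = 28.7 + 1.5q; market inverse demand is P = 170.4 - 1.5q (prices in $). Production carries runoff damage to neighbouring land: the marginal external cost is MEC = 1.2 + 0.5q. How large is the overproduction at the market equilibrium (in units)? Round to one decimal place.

Market equilibrium (private): 28.7 + 1.5q = 170.4 - 1.5q → q_m = 47.2333.
Social marginal cost = private MC + MEC = 29.9 + 2.0q.
Set SMC = demand: 29.9 + 2.0q = 170.4 - 1.5q → q* = 40.1429.
Gap = |47.2333 − 40.1429| = 7.0904.

7.1 units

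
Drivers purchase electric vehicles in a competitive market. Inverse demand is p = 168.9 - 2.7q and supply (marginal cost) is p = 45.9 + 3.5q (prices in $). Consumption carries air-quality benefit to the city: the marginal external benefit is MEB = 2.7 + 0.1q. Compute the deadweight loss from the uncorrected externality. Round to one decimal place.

Market equilibrium (private): 45.9 + 3.5q = 168.9 - 2.7q → q_m = 19.8387.
Social marginal benefit = demand + MEB = 171.6 - 2.6q.
Set SMB = MC: 171.6 - 2.6q = 45.9 + 3.5q → q* = 20.6066.
Height of the DWL triangle at q_m is SMB(q_m) − MC(q_m) = MEB(q_m) = 4.6839.
DWL = ½ × 0.7679 × 4.6839 = 1.7984.

DWL = $1.8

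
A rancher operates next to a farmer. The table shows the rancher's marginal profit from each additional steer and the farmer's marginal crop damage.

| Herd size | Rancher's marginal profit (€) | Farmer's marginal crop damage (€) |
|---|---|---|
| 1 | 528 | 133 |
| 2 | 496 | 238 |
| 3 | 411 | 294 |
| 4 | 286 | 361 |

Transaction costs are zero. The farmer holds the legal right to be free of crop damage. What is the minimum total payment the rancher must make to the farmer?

Efficient level: marginal profit ≥ marginal crop damage through level 3, so k* = 3.
With the farmer holding the right, the rancher must at least compensate total damage at k*: 133 + 238 + 294 = 665.

€665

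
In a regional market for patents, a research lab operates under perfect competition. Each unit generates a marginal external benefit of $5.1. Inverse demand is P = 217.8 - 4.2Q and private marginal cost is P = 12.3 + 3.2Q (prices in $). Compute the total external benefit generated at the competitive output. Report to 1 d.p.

Market equilibrium (private): 12.3 + 3.2Q = 217.8 - 4.2Q → Q_m = 27.7703.
Total external benefit = MEB × Q_m = 5.1 × 27.7703 = 141.6285.

$141.6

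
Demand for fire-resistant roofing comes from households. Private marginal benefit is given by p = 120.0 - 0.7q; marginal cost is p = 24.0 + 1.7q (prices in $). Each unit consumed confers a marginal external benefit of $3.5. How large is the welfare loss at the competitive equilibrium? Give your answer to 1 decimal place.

DWL = $2.6

Market equilibrium (private): 24.0 + 1.7q = 120.0 - 0.7q → q_m = 40.0000.
Social marginal benefit = demand + MEB = 123.5 - 0.7q.
Set SMB = MC: 123.5 - 0.7q = 24.0 + 1.7q → q* = 41.4583.
Between q* and q_m the wedge SMB − MC runs linearly from 0 to MEB(q_m), so the loss is a triangle.
DWL = ½ × 1.4583 × 3.5000 = 2.5520.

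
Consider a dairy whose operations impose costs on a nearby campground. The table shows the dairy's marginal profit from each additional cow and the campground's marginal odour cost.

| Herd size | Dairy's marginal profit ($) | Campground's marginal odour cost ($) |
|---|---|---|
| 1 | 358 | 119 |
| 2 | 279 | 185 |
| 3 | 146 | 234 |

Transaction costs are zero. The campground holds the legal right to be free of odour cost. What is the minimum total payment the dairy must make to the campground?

Efficient level: marginal profit ≥ marginal odour cost through level 2, so k* = 2.
With the campground holding the right, the dairy must at least compensate total damage at k*: 119 + 185 = 304.

$304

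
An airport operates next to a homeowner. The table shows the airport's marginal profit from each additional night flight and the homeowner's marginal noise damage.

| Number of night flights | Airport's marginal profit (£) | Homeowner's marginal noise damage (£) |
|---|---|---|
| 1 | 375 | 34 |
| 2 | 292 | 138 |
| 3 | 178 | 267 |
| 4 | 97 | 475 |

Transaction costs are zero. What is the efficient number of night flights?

2

Bargaining reaches the level where marginal profit last exceeds marginal noise damage.
That holds through level 2 (292 ≥ 138) but not at 3 (178 < 267).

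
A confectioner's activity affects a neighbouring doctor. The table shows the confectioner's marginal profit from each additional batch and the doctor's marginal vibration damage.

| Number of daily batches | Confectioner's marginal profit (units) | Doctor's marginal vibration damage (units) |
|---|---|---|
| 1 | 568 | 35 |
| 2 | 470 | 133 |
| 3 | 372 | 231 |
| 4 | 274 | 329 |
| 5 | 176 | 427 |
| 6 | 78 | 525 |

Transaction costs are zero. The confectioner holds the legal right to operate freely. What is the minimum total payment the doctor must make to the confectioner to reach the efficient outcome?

528

Left alone the confectioner would choose level 6 (marginal profit stays positive).
Efficient level: k* = 3 (marginal profit ≥ marginal vibration damage through 3).
The doctor must at least cover the confectioner's forgone profit from cutting 6→3: 274 + 176 + 78 = 528.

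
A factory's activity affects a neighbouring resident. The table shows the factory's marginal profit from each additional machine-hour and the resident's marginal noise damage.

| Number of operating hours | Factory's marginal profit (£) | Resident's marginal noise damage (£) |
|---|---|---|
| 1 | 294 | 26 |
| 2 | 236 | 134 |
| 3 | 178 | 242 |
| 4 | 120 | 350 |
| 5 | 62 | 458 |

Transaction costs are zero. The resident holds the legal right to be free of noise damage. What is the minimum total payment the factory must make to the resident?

£160

Efficient level: marginal profit ≥ marginal noise damage through level 2, so k* = 2.
With the resident holding the right, the factory must at least compensate total damage at k*: 26 + 134 = 160.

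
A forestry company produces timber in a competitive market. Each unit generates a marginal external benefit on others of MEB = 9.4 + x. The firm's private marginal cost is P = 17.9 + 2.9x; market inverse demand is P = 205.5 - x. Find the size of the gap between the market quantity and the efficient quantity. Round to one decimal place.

Market equilibrium (private): 17.9 + 2.9x = 205.5 - x → x_m = 48.1026.
Social marginal cost = private MC − MEB = 8.5 + 1.9x.
Set SMC = demand: 8.5 + 1.9x = 205.5 - x → x* = 67.9310.
Gap = |48.1026 − 67.9310| = 19.8284.

19.8 units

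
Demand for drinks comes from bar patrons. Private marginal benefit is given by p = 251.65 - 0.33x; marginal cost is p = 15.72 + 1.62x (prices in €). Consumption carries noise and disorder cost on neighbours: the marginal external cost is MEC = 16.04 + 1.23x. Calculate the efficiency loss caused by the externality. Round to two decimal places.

Market equilibrium (private): 15.72 + 1.62x = 251.65 - 0.33x → x_m = 120.9897.
Social marginal benefit = demand − MEC = 235.61 - 1.56x.
Set SMB = MC: 235.61 - 1.56x = 15.72 + 1.62x → x* = 69.1478.
The loss is the area between SMB and MC from x* to x_m; with linear curves that's a triangle of height MEC(x_m).
DWL = ½ × 51.8419 × 164.8574 = 4273.2604.

DWL = €4273.26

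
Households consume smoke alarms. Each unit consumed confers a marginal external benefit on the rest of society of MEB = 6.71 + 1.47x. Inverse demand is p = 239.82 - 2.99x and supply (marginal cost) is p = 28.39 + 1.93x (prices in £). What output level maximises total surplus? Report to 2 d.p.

Social marginal benefit = demand + MEB = 246.53 - 1.52x.
Set SMB = MC: 246.53 - 1.52x = 28.39 + 1.93x → x* = 63.2290.

x* = 63.23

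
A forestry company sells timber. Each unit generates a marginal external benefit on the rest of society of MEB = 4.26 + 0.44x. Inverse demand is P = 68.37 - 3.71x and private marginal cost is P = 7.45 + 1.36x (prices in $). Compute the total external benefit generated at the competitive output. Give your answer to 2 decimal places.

Market equilibrium (private): 7.45 + 1.36x = 68.37 - 3.71x → x_m = 12.0158.
Total external benefit = ∫₀^{x_m} (4.26 + 0.44x) dx = 4.26×12.0158 + ½×0.44×12.0158² = 82.9508.

$82.95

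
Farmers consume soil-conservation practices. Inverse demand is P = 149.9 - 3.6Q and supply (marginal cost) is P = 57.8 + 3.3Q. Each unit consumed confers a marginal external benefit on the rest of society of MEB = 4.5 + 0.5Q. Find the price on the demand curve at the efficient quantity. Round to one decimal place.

Social marginal benefit = demand + MEB = 154.4 - 3.1Q.
Set SMB = MC: 154.4 - 3.1Q = 57.8 + 3.3Q → Q* = 15.0938.
Consumer price on the demand curve at Q*: 149.9 − 3.6×15.0938 = 95.5623.

P = 95.6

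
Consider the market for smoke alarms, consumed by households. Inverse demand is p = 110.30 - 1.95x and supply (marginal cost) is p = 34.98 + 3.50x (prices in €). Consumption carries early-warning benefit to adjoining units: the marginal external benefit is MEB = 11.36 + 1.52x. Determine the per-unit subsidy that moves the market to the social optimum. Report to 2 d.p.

Social marginal benefit = demand + MEB = 121.66 - 0.43x.
Set SMB = MC: 121.66 - 0.43x = 34.98 + 3.50x → x* = 22.0560.
The Pigouvian subsidy equals MEB at x*: 11.36 + 1.52×22.0560 = 44.8851.

subsidy = €44.89 per unit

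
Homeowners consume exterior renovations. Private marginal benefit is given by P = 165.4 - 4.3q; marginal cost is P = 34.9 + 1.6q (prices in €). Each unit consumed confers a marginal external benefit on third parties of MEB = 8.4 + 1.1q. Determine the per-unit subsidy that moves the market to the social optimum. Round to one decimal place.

Social marginal benefit = demand + MEB = 173.8 - 3.2q.
Set SMB = MC: 173.8 - 3.2q = 34.9 + 1.6q → q* = 28.9375.
The Pigouvian subsidy equals MEB at q*: 8.4 + 1.1×28.9375 = 40.2313.

subsidy = €40.2 per unit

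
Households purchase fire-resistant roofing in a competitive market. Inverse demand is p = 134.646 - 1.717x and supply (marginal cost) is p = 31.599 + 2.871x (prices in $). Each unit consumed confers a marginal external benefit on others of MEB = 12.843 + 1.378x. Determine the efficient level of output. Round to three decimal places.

x* = 36.103

Social marginal benefit = demand + MEB = 147.489 - 0.339x.
Set SMB = MC: 147.489 - 0.339x = 31.599 + 2.871x → x* = 36.1028.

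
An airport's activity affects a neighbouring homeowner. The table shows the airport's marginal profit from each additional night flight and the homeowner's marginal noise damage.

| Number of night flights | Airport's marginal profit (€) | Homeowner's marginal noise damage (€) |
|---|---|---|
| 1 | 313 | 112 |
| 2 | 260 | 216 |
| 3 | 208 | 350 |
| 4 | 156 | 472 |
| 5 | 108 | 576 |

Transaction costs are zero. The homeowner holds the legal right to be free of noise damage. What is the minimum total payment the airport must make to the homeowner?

€328

Efficient level: marginal profit ≥ marginal noise damage through level 2, so k* = 2.
With the homeowner holding the right, the airport must at least compensate total damage at k*: 112 + 216 = 328.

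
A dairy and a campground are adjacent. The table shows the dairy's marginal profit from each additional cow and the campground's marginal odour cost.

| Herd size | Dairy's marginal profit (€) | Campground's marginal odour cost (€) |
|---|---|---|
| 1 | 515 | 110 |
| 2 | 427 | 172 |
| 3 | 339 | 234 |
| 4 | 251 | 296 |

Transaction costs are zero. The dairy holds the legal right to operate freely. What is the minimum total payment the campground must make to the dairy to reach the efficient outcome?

Left alone the dairy would choose level 4 (marginal profit stays positive).
Efficient level: k* = 3 (marginal profit ≥ marginal odour cost through 3).
The campground must at least cover the dairy's forgone profit from cutting 4→3: 251 = 251.

€251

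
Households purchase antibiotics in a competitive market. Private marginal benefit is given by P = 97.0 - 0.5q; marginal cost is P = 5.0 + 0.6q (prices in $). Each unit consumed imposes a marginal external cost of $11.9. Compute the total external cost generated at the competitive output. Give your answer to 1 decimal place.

$995.3

Market equilibrium (private): 5.0 + 0.6q = 97.0 - 0.5q → q_m = 83.6364.
Total external cost = MEC × q_m = 11.9 × 83.6364 = 995.2732.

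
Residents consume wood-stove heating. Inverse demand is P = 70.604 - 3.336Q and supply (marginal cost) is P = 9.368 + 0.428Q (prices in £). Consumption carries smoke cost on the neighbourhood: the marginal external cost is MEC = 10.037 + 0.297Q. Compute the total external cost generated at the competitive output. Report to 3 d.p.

Market equilibrium (private): 9.368 + 0.428Q = 70.604 - 3.336Q → Q_m = 16.2689.
Total external cost = ∫₀^{Q_m} (10.037 + 0.297Q) dQ = 10.037×16.2689 + ½×0.297×16.2689² = 202.5955.

£202.595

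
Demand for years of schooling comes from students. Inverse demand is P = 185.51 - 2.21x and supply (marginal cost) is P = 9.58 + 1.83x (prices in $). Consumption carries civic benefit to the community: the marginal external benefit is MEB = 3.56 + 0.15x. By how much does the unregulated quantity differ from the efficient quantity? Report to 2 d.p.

Market equilibrium (private): 9.58 + 1.83x = 185.51 - 2.21x → x_m = 43.5470.
Social marginal benefit = demand + MEB = 189.07 - 2.06x.
Set SMB = MC: 189.07 - 2.06x = 9.58 + 1.83x → x* = 46.1414.
Gap = |43.5470 − 46.1414| = 2.5944.

2.59 units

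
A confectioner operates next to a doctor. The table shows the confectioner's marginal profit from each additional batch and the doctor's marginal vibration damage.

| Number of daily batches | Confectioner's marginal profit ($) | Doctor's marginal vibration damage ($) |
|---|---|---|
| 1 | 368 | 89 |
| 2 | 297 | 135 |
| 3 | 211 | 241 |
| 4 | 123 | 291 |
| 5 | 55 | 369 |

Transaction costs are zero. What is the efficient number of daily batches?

2

Bargaining reaches the level where marginal profit last exceeds marginal vibration damage.
That holds through level 2 (297 ≥ 135) but not at 3 (211 < 241).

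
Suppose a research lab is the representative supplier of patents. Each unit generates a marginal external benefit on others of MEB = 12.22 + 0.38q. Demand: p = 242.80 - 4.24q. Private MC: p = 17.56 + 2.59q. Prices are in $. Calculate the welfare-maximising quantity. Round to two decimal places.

q* = 36.82

Social marginal cost = private MC − MEB = 5.34 + 2.21q.
Set SMC = demand: 5.34 + 2.21q = 242.80 - 4.24q → q* = 36.8155.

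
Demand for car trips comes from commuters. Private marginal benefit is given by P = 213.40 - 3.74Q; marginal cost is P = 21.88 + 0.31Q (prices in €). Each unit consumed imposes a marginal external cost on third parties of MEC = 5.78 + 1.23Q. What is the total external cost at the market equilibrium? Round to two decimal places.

Market equilibrium (private): 21.88 + 0.31Q = 213.40 - 3.74Q → Q_m = 47.2889.
Total external cost = ∫₀^{Q_m} (5.78 + 1.23Q) dQ = 5.78×47.2889 + ½×1.23×47.2889² = 1648.6175.

€1648.62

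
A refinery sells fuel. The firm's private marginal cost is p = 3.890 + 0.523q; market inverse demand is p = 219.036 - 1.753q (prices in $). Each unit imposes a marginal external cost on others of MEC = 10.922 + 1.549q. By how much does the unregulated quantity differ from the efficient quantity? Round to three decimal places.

Market equilibrium (private): 3.890 + 0.523q = 219.036 - 1.753q → q_m = 94.5281.
Social marginal cost = private MC + MEC = 14.812 + 2.072q.
Set SMC = demand: 14.812 + 2.072q = 219.036 - 1.753q → q* = 53.3919.
Gap = |94.5281 − 53.3919| = 41.1362.

41.136 units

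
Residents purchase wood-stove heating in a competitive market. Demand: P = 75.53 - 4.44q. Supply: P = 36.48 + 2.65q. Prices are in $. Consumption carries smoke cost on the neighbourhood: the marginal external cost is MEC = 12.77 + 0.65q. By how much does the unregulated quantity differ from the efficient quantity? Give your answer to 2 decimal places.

Market equilibrium (private): 36.48 + 2.65q = 75.53 - 4.44q → q_m = 5.5078.
Social marginal benefit = demand − MEC = 62.76 - 5.09q.
Set SMB = MC: 62.76 - 5.09q = 36.48 + 2.65q → q* = 3.3953.
Gap = |5.5078 − 3.3953| = 2.1125.

2.11 units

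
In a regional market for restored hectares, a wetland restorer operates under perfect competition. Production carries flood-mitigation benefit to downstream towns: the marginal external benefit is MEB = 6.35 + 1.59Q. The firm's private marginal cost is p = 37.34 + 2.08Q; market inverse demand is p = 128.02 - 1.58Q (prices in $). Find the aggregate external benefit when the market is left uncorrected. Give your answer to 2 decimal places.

$645.34

Market equilibrium (private): 37.34 + 2.08Q = 128.02 - 1.58Q → Q_m = 24.7760.
Total external benefit = ∫₀^{Q_m} (6.35 + 1.59Q) dQ = 6.35×24.7760 + ½×1.59×24.7760² = 645.3385.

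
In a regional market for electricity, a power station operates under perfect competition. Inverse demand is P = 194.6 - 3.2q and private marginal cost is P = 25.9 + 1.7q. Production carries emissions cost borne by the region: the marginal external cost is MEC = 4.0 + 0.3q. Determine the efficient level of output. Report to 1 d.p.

Social marginal cost = private MC + MEC = 29.9 + 2.0q.
Set SMC = demand: 29.9 + 2.0q = 194.6 - 3.2q → q* = 31.6731.

q* = 31.7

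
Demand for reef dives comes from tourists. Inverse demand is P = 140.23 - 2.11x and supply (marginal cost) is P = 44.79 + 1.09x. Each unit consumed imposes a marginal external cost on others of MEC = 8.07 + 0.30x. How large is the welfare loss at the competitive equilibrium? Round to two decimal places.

DWL = 41.37

Market equilibrium (private): 44.79 + 1.09x = 140.23 - 2.11x → x_m = 29.8250.
Social marginal benefit = demand − MEC = 132.16 - 2.41x.
Set SMB = MC: 132.16 - 2.41x = 44.79 + 1.09x → x* = 24.9629.
Between x* and x_m the wedge MC − SMB runs linearly from 0 to MEC(x_m), so the loss is a triangle.
DWL = ½ × 4.8621 × 17.0175 = 41.3704.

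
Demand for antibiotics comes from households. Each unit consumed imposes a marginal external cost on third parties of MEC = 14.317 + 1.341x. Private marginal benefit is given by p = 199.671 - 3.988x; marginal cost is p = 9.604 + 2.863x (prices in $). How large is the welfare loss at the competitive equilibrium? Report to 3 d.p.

DWL = $162.008

Market equilibrium (private): 9.604 + 2.863x = 199.671 - 3.988x → x_m = 27.7430.
Social marginal benefit = demand − MEC = 185.354 - 5.329x.
Set SMB = MC: 185.354 - 5.329x = 9.604 + 2.863x → x* = 21.4539.
The welfare-loss triangle has base |x_m − x*| and height MEC(x_m) (the vertical gap between SMB and MC is zero at x* and MEC at x_m).
DWL = ½ × 6.2891 × 51.5203 = 162.0082.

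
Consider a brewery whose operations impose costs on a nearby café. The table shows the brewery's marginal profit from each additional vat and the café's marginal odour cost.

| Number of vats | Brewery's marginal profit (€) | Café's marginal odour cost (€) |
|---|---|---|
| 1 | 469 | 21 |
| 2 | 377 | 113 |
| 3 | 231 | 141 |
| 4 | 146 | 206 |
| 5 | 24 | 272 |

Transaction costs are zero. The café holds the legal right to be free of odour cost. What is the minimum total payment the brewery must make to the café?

Efficient level: marginal profit ≥ marginal odour cost through level 3, so k* = 3.
With the café holding the right, the brewery must at least compensate total damage at k*: 21 + 113 + 141 = 275.

€275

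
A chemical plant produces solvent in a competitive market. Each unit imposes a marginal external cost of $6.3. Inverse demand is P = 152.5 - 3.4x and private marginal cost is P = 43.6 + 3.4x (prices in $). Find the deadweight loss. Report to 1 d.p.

Market equilibrium (private): 43.6 + 3.4x = 152.5 - 3.4x → x_m = 16.0147.
Social marginal cost = private MC + MEC = 49.9 + 3.4x.
Set SMC = demand: 49.9 + 3.4x = 152.5 - 3.4x → x* = 15.0882.
The loss is the area between SMC and demand from x* to x_m; with linear curves that's a triangle of height MEC(x_m).
DWL = ½ × 0.9265 × 6.3000 = 2.9185.

DWL = $2.9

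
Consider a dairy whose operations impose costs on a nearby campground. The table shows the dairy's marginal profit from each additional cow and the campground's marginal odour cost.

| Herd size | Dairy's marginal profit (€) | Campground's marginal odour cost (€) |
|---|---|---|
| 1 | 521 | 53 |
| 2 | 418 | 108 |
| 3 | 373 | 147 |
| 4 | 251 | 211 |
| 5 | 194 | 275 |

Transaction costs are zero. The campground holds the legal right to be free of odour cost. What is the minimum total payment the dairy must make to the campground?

Efficient level: marginal profit ≥ marginal odour cost through level 4, so k* = 4.
With the campground holding the right, the dairy must at least compensate total damage at k*: 53 + 108 + 147 + 211 = 519.

€519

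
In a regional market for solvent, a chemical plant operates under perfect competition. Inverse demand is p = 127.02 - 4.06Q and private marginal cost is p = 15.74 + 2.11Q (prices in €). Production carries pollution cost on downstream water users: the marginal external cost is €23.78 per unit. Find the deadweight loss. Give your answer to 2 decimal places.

DWL = €45.83

Market equilibrium (private): 15.74 + 2.11Q = 127.02 - 4.06Q → Q_m = 18.0357.
Social marginal cost = private MC + MEC = 39.52 + 2.11Q.
Set SMC = demand: 39.52 + 2.11Q = 127.02 - 4.06Q → Q* = 14.1815.
The welfare-loss triangle has base |Q_m − Q*| and height MEC(Q_m) (the vertical gap between SMC and demand is zero at Q* and MEC at Q_m).
DWL = ½ × 3.8542 × 23.7800 = 45.8264.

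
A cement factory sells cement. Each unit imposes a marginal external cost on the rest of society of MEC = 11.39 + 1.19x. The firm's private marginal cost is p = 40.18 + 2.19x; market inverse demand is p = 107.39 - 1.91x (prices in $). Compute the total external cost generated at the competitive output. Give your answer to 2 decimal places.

$346.60

Market equilibrium (private): 40.18 + 2.19x = 107.39 - 1.91x → x_m = 16.3927.
Total external cost = ∫₀^{x_m} (11.39 + 1.19x) dx = 11.39×16.3927 + ½×1.19×16.3927² = 346.6016.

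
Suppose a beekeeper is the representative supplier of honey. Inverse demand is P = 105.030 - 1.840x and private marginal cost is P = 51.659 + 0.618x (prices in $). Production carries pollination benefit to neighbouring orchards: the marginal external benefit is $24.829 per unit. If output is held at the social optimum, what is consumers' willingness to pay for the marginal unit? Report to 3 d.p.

Social marginal cost = private MC − MEB = 26.830 + 0.618x.
Set SMC = demand: 26.830 + 0.618x = 105.030 - 1.840x → x* = 31.8145.
Consumer price on the demand curve at x*: 105.030 − 1.840×31.8145 = 46.4913.

P = $46.491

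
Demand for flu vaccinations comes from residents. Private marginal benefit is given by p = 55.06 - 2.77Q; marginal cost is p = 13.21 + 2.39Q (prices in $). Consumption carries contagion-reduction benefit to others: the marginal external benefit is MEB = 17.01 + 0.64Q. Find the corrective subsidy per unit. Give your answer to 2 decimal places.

subsidy = $25.34 per unit

Social marginal benefit = demand + MEB = 72.07 - 2.13Q.
Set SMB = MC: 72.07 - 2.13Q = 13.21 + 2.39Q → Q* = 13.0221.
The Pigouvian subsidy equals MEB at Q*: 17.01 + 0.64×13.0221 = 25.3441.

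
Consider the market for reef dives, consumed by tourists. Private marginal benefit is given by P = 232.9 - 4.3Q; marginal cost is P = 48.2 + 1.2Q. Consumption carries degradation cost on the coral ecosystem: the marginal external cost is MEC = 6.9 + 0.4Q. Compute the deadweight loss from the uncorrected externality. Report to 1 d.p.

Market equilibrium (private): 48.2 + 1.2Q = 232.9 - 4.3Q → Q_m = 33.5818.
Social marginal benefit = demand − MEC = 226.0 - 4.7Q.
Set SMB = MC: 226.0 - 4.7Q = 48.2 + 1.2Q → Q* = 30.1356.
Between Q* and Q_m the wedge MC − SMB runs linearly from 0 to MEC(Q_m), so the loss is a triangle.
DWL = ½ × 3.4462 × 20.3327 = 35.0353.

DWL = 35.0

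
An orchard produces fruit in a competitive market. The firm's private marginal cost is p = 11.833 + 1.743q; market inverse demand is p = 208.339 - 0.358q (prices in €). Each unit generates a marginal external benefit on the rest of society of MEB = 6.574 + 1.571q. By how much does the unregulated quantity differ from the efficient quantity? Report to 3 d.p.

Market equilibrium (private): 11.833 + 1.743q = 208.339 - 0.358q → q_m = 93.5297.
Social marginal cost = private MC − MEB = 5.259 + 0.172q.
Set SMC = demand: 5.259 + 0.172q = 208.339 - 0.358q → q* = 383.1698.
Gap = |93.5297 − 383.1698| = 289.6401.

289.640 units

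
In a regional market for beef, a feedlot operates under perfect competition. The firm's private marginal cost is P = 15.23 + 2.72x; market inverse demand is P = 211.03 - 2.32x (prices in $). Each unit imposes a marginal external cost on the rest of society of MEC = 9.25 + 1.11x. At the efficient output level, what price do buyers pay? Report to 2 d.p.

Social marginal cost = private MC + MEC = 24.48 + 3.83x.
Set SMC = demand: 24.48 + 3.83x = 211.03 - 2.32x → x* = 30.3333.
Consumer price on the demand curve at x*: 211.03 − 2.32×30.3333 = 140.6567.

P = $140.66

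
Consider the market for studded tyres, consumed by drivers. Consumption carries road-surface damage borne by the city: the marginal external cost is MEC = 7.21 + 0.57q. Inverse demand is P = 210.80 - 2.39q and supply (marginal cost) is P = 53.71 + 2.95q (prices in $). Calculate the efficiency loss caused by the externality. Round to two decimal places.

Market equilibrium (private): 53.71 + 2.95q = 210.80 - 2.39q → q_m = 29.4176.
Social marginal benefit = demand − MEC = 203.59 - 2.96q.
Set SMB = MC: 203.59 - 2.96q = 53.71 + 2.95q → q* = 25.3604.
The loss is the area between SMB and MC from q* to q_m; with linear curves that's a triangle of height MEC(q_m).
DWL = ½ × 4.0572 × 23.9780 = 48.6418.

DWL = $48.64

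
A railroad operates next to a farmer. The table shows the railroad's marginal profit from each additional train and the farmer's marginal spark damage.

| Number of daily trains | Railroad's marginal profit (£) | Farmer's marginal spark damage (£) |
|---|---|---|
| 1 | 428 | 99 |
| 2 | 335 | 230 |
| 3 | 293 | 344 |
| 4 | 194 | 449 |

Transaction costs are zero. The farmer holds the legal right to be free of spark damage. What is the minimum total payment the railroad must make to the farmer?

£329

Efficient level: marginal profit ≥ marginal spark damage through level 2, so k* = 2.
With the farmer holding the right, the railroad must at least compensate total damage at k*: 99 + 230 = 329.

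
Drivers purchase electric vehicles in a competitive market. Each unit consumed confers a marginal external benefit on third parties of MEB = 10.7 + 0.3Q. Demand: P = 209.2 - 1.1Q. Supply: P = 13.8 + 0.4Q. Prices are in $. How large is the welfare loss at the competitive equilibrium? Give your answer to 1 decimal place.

DWL = $1032.5

Market equilibrium (private): 13.8 + 0.4Q = 209.2 - 1.1Q → Q_m = 130.2667.
Social marginal benefit = demand + MEB = 219.9 - 0.8Q.
Set SMB = MC: 219.9 - 0.8Q = 13.8 + 0.4Q → Q* = 171.7500.
The loss is the area between SMB and MC from Q* to Q_m; with linear curves that's a triangle of height MEB(Q_m).
DWL = ½ × 41.4833 × 49.7800 = 1032.5193.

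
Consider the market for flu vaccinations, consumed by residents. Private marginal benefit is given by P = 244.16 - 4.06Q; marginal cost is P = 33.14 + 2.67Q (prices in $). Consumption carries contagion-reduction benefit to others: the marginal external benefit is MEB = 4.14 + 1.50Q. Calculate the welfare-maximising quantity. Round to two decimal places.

Q* = 41.14

Social marginal benefit = demand + MEB = 248.30 - 2.56Q.
Set SMB = MC: 248.30 - 2.56Q = 33.14 + 2.67Q → Q* = 41.1396.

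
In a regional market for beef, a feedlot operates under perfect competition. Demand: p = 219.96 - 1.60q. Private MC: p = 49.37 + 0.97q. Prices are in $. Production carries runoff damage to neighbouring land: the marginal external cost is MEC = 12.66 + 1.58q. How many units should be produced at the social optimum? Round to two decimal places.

Social marginal cost = private MC + MEC = 62.03 + 2.55q.
Set SMC = demand: 62.03 + 2.55q = 219.96 - 1.60q → q* = 38.0554.

q* = 38.06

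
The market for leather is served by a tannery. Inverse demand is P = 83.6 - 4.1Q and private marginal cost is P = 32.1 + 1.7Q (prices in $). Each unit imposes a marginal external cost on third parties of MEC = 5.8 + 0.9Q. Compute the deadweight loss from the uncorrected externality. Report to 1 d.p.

DWL = $14.2

Market equilibrium (private): 32.1 + 1.7Q = 83.6 - 4.1Q → Q_m = 8.8793.
Social marginal cost = private MC + MEC = 37.9 + 2.6Q.
Set SMC = demand: 37.9 + 2.6Q = 83.6 - 4.1Q → Q* = 6.8209.
Height of the DWL triangle at Q_m is SMC(Q_m) − demand(Q_m) = MEC(Q_m) = 13.7914.
DWL = ½ × 2.0584 × 13.7914 = 14.1941.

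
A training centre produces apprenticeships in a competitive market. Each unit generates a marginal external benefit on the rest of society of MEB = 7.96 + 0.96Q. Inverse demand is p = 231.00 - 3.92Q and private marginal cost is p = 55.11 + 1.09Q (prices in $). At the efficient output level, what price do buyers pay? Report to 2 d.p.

Social marginal cost = private MC − MEB = 47.15 + 0.13Q.
Set SMC = demand: 47.15 + 0.13Q = 231.00 - 3.92Q → Q* = 45.3951.
Consumer price on the demand curve at Q*: 231.00 − 3.92×45.3951 = 53.0512.

P = $53.05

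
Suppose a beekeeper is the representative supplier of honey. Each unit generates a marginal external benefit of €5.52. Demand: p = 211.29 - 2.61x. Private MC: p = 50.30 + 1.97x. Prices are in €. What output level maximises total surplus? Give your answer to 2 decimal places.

Social marginal cost = private MC − MEB = 44.78 + 1.97x.
Set SMC = demand: 44.78 + 1.97x = 211.29 - 2.61x → x* = 36.3559.

x* = 36.36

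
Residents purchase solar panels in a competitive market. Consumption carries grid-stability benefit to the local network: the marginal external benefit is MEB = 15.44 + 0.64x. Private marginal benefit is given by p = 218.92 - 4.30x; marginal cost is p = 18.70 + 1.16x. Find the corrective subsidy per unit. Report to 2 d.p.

Social marginal benefit = demand + MEB = 234.36 - 3.66x.
Set SMB = MC: 234.36 - 3.66x = 18.70 + 1.16x → x* = 44.7427.
The Pigouvian subsidy equals MEB at x*: 15.44 + 0.64×44.7427 = 44.0753.

subsidy = 44.08 per unit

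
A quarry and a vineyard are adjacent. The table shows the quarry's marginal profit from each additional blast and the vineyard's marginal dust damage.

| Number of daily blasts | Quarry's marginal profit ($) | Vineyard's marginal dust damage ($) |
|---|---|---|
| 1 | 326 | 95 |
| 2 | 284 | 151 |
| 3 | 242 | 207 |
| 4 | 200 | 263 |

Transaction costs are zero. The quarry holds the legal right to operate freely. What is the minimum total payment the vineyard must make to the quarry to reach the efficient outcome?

$200

Left alone the quarry would choose level 4 (marginal profit stays positive).
Efficient level: k* = 3 (marginal profit ≥ marginal dust damage through 3).
The vineyard must at least cover the quarry's forgone profit from cutting 4→3: 200 = 200.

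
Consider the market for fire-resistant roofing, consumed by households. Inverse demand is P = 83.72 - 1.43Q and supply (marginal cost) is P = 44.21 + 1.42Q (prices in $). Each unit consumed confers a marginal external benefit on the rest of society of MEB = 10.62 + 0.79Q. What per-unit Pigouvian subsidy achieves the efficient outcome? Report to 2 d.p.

subsidy = $29.84 per unit

Social marginal benefit = demand + MEB = 94.34 - 0.64Q.
Set SMB = MC: 94.34 - 0.64Q = 44.21 + 1.42Q → Q* = 24.3350.
The Pigouvian subsidy equals MEB at Q*: 10.62 + 0.79×24.3350 = 29.8447.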